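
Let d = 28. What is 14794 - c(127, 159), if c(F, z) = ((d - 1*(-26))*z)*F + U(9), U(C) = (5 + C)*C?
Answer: -1075754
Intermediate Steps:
U(C) = C*(5 + C)
c(F, z) = 126 + 54*F*z (c(F, z) = ((28 - 1*(-26))*z)*F + 9*(5 + 9) = ((28 + 26)*z)*F + 9*14 = (54*z)*F + 126 = 54*F*z + 126 = 126 + 54*F*z)
14794 - c(127, 159) = 14794 - (126 + 54*127*159) = 14794 - (126 + 1090422) = 14794 - 1*1090548 = 14794 - 1090548 = -1075754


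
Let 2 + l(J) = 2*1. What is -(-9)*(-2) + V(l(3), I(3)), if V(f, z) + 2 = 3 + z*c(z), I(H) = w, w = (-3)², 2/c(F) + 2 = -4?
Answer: -20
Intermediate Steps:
c(F) = -⅓ (c(F) = 2/(-2 - 4) = 2/(-6) = 2*(-⅙) = -⅓)
w = 9
l(J) = 0 (l(J) = -2 + 2*1 = -2 + 2 = 0)
I(H) = 9
V(f, z) = 1 - z/3 (V(f, z) = -2 + (3 + z*(-⅓)) = -2 + (3 - z/3) = 1 - z/3)
-(-9)*(-2) + V(l(3), I(3)) = -(-9)*(-2) + (1 - ⅓*9) = -9*2 + (1 - 3) = -18 - 2 = -20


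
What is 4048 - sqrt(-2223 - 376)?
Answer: 4048 - I*sqrt(2599) ≈ 4048.0 - 50.98*I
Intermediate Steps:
4048 - sqrt(-2223 - 376) = 4048 - sqrt(-2599) = 4048 - I*sqrt(2599)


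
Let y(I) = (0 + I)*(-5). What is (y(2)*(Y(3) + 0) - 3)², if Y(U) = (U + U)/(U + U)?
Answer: 169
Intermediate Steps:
Y(U) = 1 (Y(U) = (2*U)/((2*U)) = (2*U)*(1/(2*U)) = 1)
y(I) = -5*I (y(I) = I*(-5) = -5*I)
(y(2)*(Y(3) + 0) - 3)² = ((-5*2)*(1 + 0) - 3)² = (-10*1 - 3)² = (-10 - 3)² = (-13)² = 169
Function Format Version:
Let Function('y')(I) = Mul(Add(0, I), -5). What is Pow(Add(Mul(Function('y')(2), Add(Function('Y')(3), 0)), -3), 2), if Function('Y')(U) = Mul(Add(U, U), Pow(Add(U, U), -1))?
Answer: 169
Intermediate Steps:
Function('Y')(U) = 1 (Function('Y')(U) = Mul(Mul(2, U), Pow(Mul(2, U), -1)) = Mul(Mul(2, U), Mul(Rational(1, 2), Pow(U, -1))) = 1)
Function('y')(I) = Mul(-5, I) (Function('y')(I) = Mul(I, -5) = Mul(-5, I))
Pow(Add(Mul(Function('y')(2), Add(Function('Y')(3), 0)), -3), 2) = Pow(Add(Mul(Mul(-5, 2), Add(1, 0)), -3), 2) = Pow(Add(Mul(-10, 1), -3), 2) = Pow(Add(-10, -3), 2) = Pow(-13, 2) = 169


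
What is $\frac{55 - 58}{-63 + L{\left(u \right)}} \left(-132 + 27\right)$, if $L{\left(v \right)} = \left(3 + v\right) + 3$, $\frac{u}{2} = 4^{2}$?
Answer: $- \frac{63}{5} \approx -12.6$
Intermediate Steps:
$u = 32$ ($u = 2 \cdot 4^{2} = 2 \cdot 16 = 32$)
$L{\left(v \right)} = 6 + v$
$\frac{55 - 58}{-63 + L{\left(u \right)}} \left(-132 + 27\right) = \frac{55 - 58}{-63 + \left(6 + 32\right)} \left(-132 + 27\right) = - \frac{3}{-63 + 38} \left(-105\right) = - \frac{3}{-25} \left(-105\right) = \left(-3\right) \left(- \frac{1}{25}\right) \left(-105\right) = \frac{3}{25} \left(-105\right) = - \frac{63}{5}$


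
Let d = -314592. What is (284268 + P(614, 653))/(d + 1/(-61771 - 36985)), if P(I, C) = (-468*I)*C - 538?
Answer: 18502640335256/31067847553 ≈ 595.56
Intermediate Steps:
P(I, C) = -538 - 468*C*I (P(I, C) = -468*C*I - 538 = -538 - 468*C*I)
(284268 + P(614, 653))/(d + 1/(-61771 - 36985)) = (284268 + (-538 - 468*653*614))/(-314592 + 1/(-61771 - 36985)) = (284268 + (-538 - 187640856))/(-314592 + 1/(-98756)) = (284268 - 187641394)/(-314592 - 1/98756) = -187357126/(-31067847553/98756) = -187357126*(-98756/31067847553) = 18502640335256/31067847553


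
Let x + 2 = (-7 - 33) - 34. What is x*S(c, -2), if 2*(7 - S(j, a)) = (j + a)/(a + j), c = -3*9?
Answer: -494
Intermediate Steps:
c = -27
x = -76 (x = -2 + ((-7 - 33) - 34) = -2 + (-40 - 34) = -2 - 74 = -76)
S(j, a) = 13/2 (S(j, a) = 7 - (j + a)/(2*(a + j)) = 7 - (a + j)/(2*(a + j)) = 7 - 1/2*1 = 7 - 1/2 = 13/2)
x*S(c, -2) = -76*13/2 = -494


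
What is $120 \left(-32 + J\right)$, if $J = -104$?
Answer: $-16320$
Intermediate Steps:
$120 \left(-32 + J\right) = 120 \left(-32 - 104\right) = 120 \left(-136\right) = -16320$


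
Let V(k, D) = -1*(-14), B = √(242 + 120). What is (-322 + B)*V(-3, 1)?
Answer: -4508 + 14*√362 ≈ -4241.6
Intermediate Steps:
B = √362 ≈ 19.026
V(k, D) = 14
(-322 + B)*V(-3, 1) = (-322 + √362)*14 = -4508 + 14*√362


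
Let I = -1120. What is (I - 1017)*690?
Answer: -1474530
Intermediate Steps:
(I - 1017)*690 = (-1120 - 1017)*690 = -2137*690 = -1474530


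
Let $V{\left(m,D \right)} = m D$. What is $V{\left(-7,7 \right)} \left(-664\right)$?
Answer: $32536$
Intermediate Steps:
$V{\left(m,D \right)} = D m$
$V{\left(-7,7 \right)} \left(-664\right) = 7 \left(-7\right) \left(-664\right) = \left(-49\right) \left(-664\right) = 32536$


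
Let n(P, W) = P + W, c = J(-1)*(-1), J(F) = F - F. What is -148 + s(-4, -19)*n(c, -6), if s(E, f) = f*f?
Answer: -2314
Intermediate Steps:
J(F) = 0
s(E, f) = f**2
c = 0 (c = 0*(-1) = 0)
-148 + s(-4, -19)*n(c, -6) = -148 + (-19)**2*(0 - 6) = -148 + 361*(-6) = -148 - 2166 = -2314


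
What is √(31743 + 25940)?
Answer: √57683 ≈ 240.17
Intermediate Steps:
√(31743 + 25940) = √57683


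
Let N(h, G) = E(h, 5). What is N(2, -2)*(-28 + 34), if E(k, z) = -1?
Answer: -6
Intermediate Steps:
N(h, G) = -1
N(2, -2)*(-28 + 34) = -(-28 + 34) = -1*6 = -6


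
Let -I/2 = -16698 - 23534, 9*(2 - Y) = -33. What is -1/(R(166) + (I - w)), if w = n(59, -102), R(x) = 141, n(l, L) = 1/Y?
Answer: -17/1370282 ≈ -1.2406e-5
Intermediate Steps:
Y = 17/3 (Y = 2 - ⅑*(-33) = 2 + 11/3 = 17/3 ≈ 5.6667)
n(l, L) = 3/17 (n(l, L) = 1/(17/3) = 3/17)
w = 3/17 ≈ 0.17647
I = 80464 (I = -2*(-16698 - 23534) = -2*(-40232) = 80464)
-1/(R(166) + (I - w)) = -1/(141 + (80464 - 1*3/17)) = -1/(141 + (80464 - 3/17)) = -1/(141 + 1367885/17) = -1/1370282/17 = -1*17/1370282 = -17/1370282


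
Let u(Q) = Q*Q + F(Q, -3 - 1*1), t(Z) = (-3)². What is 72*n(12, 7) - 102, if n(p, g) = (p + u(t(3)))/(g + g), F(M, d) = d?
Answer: 2490/7 ≈ 355.71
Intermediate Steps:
t(Z) = 9
u(Q) = -4 + Q² (u(Q) = Q*Q + (-3 - 1*1) = Q² + (-3 - 1) = Q² - 4 = -4 + Q²)
n(p, g) = (77 + p)/(2*g) (n(p, g) = (p + (-4 + 9²))/(g + g) = (p + (-4 + 81))/((2*g)) = (p + 77)*(1/(2*g)) = (77 + p)*(1/(2*g)) = (77 + p)/(2*g))
72*n(12, 7) - 102 = 72*((½)*(77 + 12)/7) - 102 = 72*((½)*(⅐)*89) - 102 = 72*(89/14) - 102 = 3204/7 - 102 = 2490/7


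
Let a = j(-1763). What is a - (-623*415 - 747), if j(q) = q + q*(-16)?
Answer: 285737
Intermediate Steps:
j(q) = -15*q (j(q) = q - 16*q = -15*q)
a = 26445 (a = -15*(-1763) = 26445)
a - (-623*415 - 747) = 26445 - (-623*415 - 747) = 26445 - (-258545 - 747) = 26445 - 1*(-259292) = 26445 + 259292 = 285737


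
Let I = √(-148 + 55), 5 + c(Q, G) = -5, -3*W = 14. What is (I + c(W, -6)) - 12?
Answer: -22 + I*√93 ≈ -22.0 + 9.6436*I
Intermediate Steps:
W = -14/3 (W = -⅓*14 = -14/3 ≈ -4.6667)
c(Q, G) = -10 (c(Q, G) = -5 - 5 = -10)
I = I*√93 (I = √(-93) = I*√93 ≈ 9.6436*I)
(I + c(W, -6)) - 12 = (I*√93 - 10) - 12 = (-10 + I*√93) - 12 = -22 + I*√93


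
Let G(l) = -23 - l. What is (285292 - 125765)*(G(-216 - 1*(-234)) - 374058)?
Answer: -59678891173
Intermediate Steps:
(285292 - 125765)*(G(-216 - 1*(-234)) - 374058) = (285292 - 125765)*((-23 - (-216 - 1*(-234))) - 374058) = 159527*((-23 - (-216 + 234)) - 374058) = 159527*((-23 - 1*18) - 374058) = 159527*((-23 - 18) - 374058) = 159527*(-41 - 374058) = 159527*(-374099) = -59678891173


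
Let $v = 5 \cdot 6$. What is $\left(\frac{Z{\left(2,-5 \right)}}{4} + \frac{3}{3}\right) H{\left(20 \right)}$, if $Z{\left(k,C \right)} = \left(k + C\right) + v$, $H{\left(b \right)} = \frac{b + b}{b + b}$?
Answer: $\frac{31}{4} \approx 7.75$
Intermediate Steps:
$H{\left(b \right)} = 1$ ($H{\left(b \right)} = \frac{2 b}{2 b} = 2 b \frac{1}{2 b} = 1$)
$v = 30$
$Z{\left(k,C \right)} = 30 + C + k$ ($Z{\left(k,C \right)} = \left(k + C\right) + 30 = \left(C + k\right) + 30 = 30 + C + k$)
$\left(\frac{Z{\left(2,-5 \right)}}{4} + \frac{3}{3}\right) H{\left(20 \right)} = \left(\frac{30 - 5 + 2}{4} + \frac{3}{3}\right) 1 = \left(27 \cdot \frac{1}{4} + 3 \cdot \frac{1}{3}\right) 1 = \left(\frac{27}{4} + 1\right) 1 = \frac{31}{4} \cdot 1 = \frac{31}{4}$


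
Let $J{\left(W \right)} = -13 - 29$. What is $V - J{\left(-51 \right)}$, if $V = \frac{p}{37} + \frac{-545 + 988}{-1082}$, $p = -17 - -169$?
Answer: $\frac{1829501}{40034} \approx 45.699$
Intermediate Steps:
$p = 152$ ($p = -17 + 169 = 152$)
$J{\left(W \right)} = -42$ ($J{\left(W \right)} = -13 - 29 = -42$)
$V = \frac{148073}{40034}$ ($V = \frac{152}{37} + \frac{-545 + 988}{-1082} = 152 \cdot \frac{1}{37} + 443 \left(- \frac{1}{1082}\right) = \frac{152}{37} - \frac{443}{1082} = \frac{148073}{40034} \approx 3.6987$)
$V - J{\left(-51 \right)} = \frac{148073}{40034} - -42 = \frac{148073}{40034} + 42 = \frac{1829501}{40034}$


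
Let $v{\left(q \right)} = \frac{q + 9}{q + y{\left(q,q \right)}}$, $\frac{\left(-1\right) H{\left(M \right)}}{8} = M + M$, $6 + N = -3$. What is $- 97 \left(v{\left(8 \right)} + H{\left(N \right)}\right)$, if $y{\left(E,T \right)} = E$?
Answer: $- \frac{225137}{16} \approx -14071.0$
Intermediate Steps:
$N = -9$ ($N = -6 - 3 = -9$)
$H{\left(M \right)} = - 16 M$ ($H{\left(M \right)} = - 8 \left(M + M\right) = - 8 \cdot 2 M = - 16 M$)
$v{\left(q \right)} = \frac{9 + q}{2 q}$ ($v{\left(q \right)} = \frac{q + 9}{q + q} = \frac{9 + q}{2 q}$)
$- 97 \left(v{\left(8 \right)} + H{\left(N \right)}\right) = - 97 \left(\frac{9 + 8}{2 \cdot 8} - -144\right) = - 97 \left(\frac{1}{2} \cdot \frac{1}{8} \cdot 17 + 144\right) = - 97 \left(\frac{17}{16} + 144\right) = \left(-97\right) \frac{2321}{16} = - \frac{225137}{16}$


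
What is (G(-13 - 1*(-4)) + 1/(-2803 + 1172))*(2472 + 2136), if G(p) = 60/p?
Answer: -50108928/1631 ≈ -30723.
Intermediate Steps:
(G(-13 - 1*(-4)) + 1/(-2803 + 1172))*(2472 + 2136) = (60/(-13 - 1*(-4)) + 1/(-2803 + 1172))*(2472 + 2136) = (60/(-13 + 4) + 1/(-1631))*4608 = (60/(-9) - 1/1631)*4608 = (60*(-⅑) - 1/1631)*4608 = (-20/3 - 1/1631)*4608 = -32623/4893*4608 = -50108928/1631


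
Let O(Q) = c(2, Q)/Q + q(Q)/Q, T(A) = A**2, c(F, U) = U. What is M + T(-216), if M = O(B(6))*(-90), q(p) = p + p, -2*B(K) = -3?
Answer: 46386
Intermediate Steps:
B(K) = 3/2 (B(K) = -1/2*(-3) = 3/2)
q(p) = 2*p
O(Q) = 3 (O(Q) = Q/Q + (2*Q)/Q = 1 + 2 = 3)
M = -270 (M = 3*(-90) = -270)
M + T(-216) = -270 + (-216)**2 = -270 + 46656 = 46386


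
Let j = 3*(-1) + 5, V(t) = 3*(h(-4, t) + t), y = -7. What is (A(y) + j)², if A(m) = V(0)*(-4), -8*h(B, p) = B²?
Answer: 676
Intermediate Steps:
h(B, p) = -B²/8
V(t) = -6 + 3*t (V(t) = 3*(-⅛*(-4)² + t) = 3*(-⅛*16 + t) = 3*(-2 + t) = -6 + 3*t)
j = 2 (j = -3 + 5 = 2)
A(m) = 24 (A(m) = (-6 + 3*0)*(-4) = (-6 + 0)*(-4) = -6*(-4) = 24)
(A(y) + j)² = (24 + 2)² = 26² = 676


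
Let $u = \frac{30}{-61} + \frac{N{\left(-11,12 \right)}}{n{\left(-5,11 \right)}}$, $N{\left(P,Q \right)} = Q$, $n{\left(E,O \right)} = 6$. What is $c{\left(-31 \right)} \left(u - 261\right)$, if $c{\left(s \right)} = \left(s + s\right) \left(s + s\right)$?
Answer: $- \frac{60846676}{61} \approx -9.9749 \cdot 10^{5}$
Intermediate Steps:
$u = \frac{92}{61}$ ($u = \frac{30}{-61} + \frac{12}{6} = 30 \left(- \frac{1}{61}\right) + 12 \cdot \frac{1}{6} = - \frac{30}{61} + 2 = \frac{92}{61} \approx 1.5082$)
$c{\left(s \right)} = 4 s^{2}$ ($c{\left(s \right)} = 2 s 2 s = 4 s^{2}$)
$c{\left(-31 \right)} \left(u - 261\right) = 4 \left(-31\right)^{2} \left(\frac{92}{61} - 261\right) = 4 \cdot 961 \left(- \frac{15829}{61}\right) = 3844 \left(- \frac{15829}{61}\right) = - \frac{60846676}{61}$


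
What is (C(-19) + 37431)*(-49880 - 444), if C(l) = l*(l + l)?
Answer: -1920011572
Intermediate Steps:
C(l) = 2*l² (C(l) = l*(2*l) = 2*l²)
(C(-19) + 37431)*(-49880 - 444) = (2*(-19)² + 37431)*(-49880 - 444) = (2*361 + 37431)*(-50324) = (722 + 37431)*(-50324) = 38153*(-50324) = -1920011572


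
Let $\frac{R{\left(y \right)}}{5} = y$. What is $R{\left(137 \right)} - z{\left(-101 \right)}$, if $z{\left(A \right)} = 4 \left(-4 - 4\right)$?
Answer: $717$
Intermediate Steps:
$z{\left(A \right)} = -32$ ($z{\left(A \right)} = 4 \left(-8\right) = -32$)
$R{\left(y \right)} = 5 y$
$R{\left(137 \right)} - z{\left(-101 \right)} = 5 \cdot 137 - -32 = 685 + 32 = 717$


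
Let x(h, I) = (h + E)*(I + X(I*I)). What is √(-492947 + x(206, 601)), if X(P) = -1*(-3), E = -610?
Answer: I*√736963 ≈ 858.47*I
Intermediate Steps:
X(P) = 3
x(h, I) = (-610 + h)*(3 + I) (x(h, I) = (h - 610)*(I + 3) = (-610 + h)*(3 + I))
√(-492947 + x(206, 601)) = √(-492947 + (-1830 - 610*601 + 3*206 + 601*206)) = √(-492947 + (-1830 - 366610 + 618 + 123806)) = √(-492947 - 244016) = √(-736963) = I*√736963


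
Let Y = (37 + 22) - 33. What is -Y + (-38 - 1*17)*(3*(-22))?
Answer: 3604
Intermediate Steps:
Y = 26 (Y = 59 - 33 = 26)
-Y + (-38 - 1*17)*(3*(-22)) = -1*26 + (-38 - 1*17)*(3*(-22)) = -26 + (-38 - 17)*(-66) = -26 - 55*(-66) = -26 + 3630 = 3604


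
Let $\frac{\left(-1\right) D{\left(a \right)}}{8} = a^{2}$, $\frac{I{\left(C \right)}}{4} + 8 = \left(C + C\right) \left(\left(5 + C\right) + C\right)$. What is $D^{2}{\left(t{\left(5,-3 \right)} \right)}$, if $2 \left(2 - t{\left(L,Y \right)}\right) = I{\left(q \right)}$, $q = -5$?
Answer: $2893579264$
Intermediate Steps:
$I{\left(C \right)} = -32 + 8 C \left(5 + 2 C\right)$ ($I{\left(C \right)} = -32 + 4 \left(C + C\right) \left(\left(5 + C\right) + C\right) = -32 + 4 \cdot 2 C \left(5 + 2 C\right) = -32 + 8 C \left(5 + 2 C\right)$)
$t{\left(L,Y \right)} = -82$ ($t{\left(L,Y \right)} = 2 - \frac{-32 + 16 \left(-5\right)^{2} + 40 \left(-5\right)}{2} = 2 - \frac{-32 + 16 \cdot 25 - 200}{2} = 2 - \frac{-32 + 400 - 200}{2} = 2 - 84 = -82$)
$D{\left(a \right)} = - 8 a^{2}$
$D^{2}{\left(t{\left(5,-3 \right)} \right)} = \left(- 8 \left(-82\right)^{2}\right)^{2} = \left(\left(-8\right) 6724\right)^{2} = \left(-53792\right)^{2} = 2893579264$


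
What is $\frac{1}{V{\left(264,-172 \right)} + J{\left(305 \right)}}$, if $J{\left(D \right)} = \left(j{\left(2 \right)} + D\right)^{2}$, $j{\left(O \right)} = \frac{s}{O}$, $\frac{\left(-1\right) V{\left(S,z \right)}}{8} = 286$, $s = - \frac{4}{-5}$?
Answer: $\frac{25}{2274529} \approx 1.0991 \cdot 10^{-5}$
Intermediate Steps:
$s = \frac{4}{5}$ ($s = \left(-4\right) \left(- \frac{1}{5}\right) = \frac{4}{5} \approx 0.8$)
$V{\left(S,z \right)} = -2288$ ($V{\left(S,z \right)} = \left(-8\right) 286 = -2288$)
$j{\left(O \right)} = \frac{4}{5 O}$
$J{\left(D \right)} = \left(\frac{2}{5} + D\right)^{2}$ ($J{\left(D \right)} = \left(\frac{4}{5 \cdot 2} + D\right)^{2} = \left(\frac{4}{5} \cdot \frac{1}{2} + D\right)^{2} = \left(\frac{2}{5} + D\right)^{2}$)
$\frac{1}{V{\left(264,-172 \right)} + J{\left(305 \right)}} = \frac{1}{-2288 + \frac{\left(2 + 5 \cdot 305\right)^{2}}{25}} = \frac{1}{-2288 + \frac{\left(2 + 1525\right)^{2}}{25}} = \frac{1}{-2288 + \frac{1527^{2}}{25}} = \frac{1}{-2288 + \frac{1}{25} \cdot 2331729} = \frac{1}{-2288 + \frac{2331729}{25}} = \frac{1}{\frac{2274529}{25}} = \frac{25}{2274529}$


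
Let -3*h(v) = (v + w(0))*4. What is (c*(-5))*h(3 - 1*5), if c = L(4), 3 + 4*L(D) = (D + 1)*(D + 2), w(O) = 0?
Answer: -90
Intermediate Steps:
L(D) = -¾ + (1 + D)*(2 + D)/4 (L(D) = -¾ + ((D + 1)*(D + 2))/4 = -¾ + ((1 + D)*(2 + D))/4 = -¾ + (1 + D)*(2 + D)/4)
h(v) = -4*v/3 (h(v) = -(v + 0)*4/3 = -v*4/3 = -4*v/3)
c = 27/4 (c = -¼ + (¼)*4² + (¾)*4 = -¼ + (¼)*16 + 3 = -¼ + 4 + 3 = 27/4 ≈ 6.7500)
(c*(-5))*h(3 - 1*5) = ((27/4)*(-5))*(-4*(3 - 1*5)/3) = -(-45)*(3 - 5) = -(-45)*(-2) = -135/4*8/3 = -90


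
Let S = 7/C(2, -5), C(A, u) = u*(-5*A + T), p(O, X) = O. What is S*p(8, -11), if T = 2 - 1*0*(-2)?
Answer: 7/5 ≈ 1.4000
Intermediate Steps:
T = 2 (T = 2 - 0*(-2) = 2 - 1*0 = 2 + 0 = 2)
C(A, u) = u*(2 - 5*A) (C(A, u) = u*(-5*A + 2) = u*(2 - 5*A))
S = 7/40 (S = 7/((-5*(2 - 5*2))) = 7/((-5*(2 - 10))) = 7/((-5*(-8))) = 7/40 ≈ 0.17500)
S*p(8, -11) = (7/40)*8 = 7/5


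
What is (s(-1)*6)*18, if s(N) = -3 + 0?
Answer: -324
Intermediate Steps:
s(N) = -3
(s(-1)*6)*18 = -3*6*18 = -18*18 = -324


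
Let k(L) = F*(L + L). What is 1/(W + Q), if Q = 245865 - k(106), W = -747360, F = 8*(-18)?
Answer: -1/470967 ≈ -2.1233e-6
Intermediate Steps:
F = -144
k(L) = -288*L (k(L) = -144*(L + L) = -288*L)
Q = 276393 (Q = 245865 - (-288)*106 = 245865 - 1*(-30528) = 245865 + 30528 = 276393)
1/(W + Q) = 1/(-747360 + 276393) = 1/(-470967) = -1/470967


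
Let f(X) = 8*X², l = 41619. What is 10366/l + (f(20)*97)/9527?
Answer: 13017294482/396504213 ≈ 32.830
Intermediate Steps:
10366/l + (f(20)*97)/9527 = 10366/41619 + ((8*20²)*97)/9527 = 10366*(1/41619) + ((8*400)*97)*(1/9527) = 10366/41619 + (3200*97)*(1/9527) = 10366/41619 + 310400*(1/9527) = 10366/41619 + 310400/9527 = 13017294482/396504213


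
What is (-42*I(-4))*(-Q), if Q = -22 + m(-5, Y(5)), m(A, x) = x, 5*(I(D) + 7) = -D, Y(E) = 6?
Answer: 20832/5 ≈ 4166.4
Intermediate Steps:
I(D) = -7 - D/5 (I(D) = -7 + (-D)/5 = -7 - D/5)
Q = -16 (Q = -22 + 6 = -16)
(-42*I(-4))*(-Q) = (-42*(-7 - ⅕*(-4)))*(-1*(-16)) = -42*(-7 + ⅘)*16 = -42*(-31/5)*16 = (1302/5)*16 = 20832/5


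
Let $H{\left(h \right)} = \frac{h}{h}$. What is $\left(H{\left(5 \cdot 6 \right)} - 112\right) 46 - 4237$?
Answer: $-9343$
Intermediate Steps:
$H{\left(h \right)} = 1$
$\left(H{\left(5 \cdot 6 \right)} - 112\right) 46 - 4237 = \left(1 - 112\right) 46 - 4237 = \left(-111\right) 46 - 4237 = -5106 - 4237 = -9343$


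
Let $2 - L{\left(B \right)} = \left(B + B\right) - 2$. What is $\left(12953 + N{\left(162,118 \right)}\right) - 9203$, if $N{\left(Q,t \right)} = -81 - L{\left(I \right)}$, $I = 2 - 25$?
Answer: $3619$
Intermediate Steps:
$I = -23$ ($I = 2 - 25 = -23$)
$L{\left(B \right)} = 4 - 2 B$ ($L{\left(B \right)} = 2 - \left(\left(B + B\right) - 2\right) = 2 - \left(2 B - 2\right) = 2 - \left(-2 + 2 B\right) = 4 - 2 B$)
$N{\left(Q,t \right)} = -131$ ($N{\left(Q,t \right)} = -81 - \left(4 - -46\right) = -81 - \left(4 + 46\right) = -81 - 50 = -131$)
$\left(12953 + N{\left(162,118 \right)}\right) - 9203 = \left(12953 - 131\right) - 9203 = 12822 - 9203 = 3619$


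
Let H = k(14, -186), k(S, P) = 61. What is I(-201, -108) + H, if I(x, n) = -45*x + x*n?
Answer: 30814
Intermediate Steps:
I(x, n) = -45*x + n*x
H = 61
I(-201, -108) + H = -201*(-45 - 108) + 61 = -201*(-153) + 61 = 30753 + 61 = 30814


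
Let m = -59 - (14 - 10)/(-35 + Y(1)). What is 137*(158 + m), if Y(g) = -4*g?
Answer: 529505/39 ≈ 13577.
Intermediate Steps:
m = -2297/39 (m = -59 - (14 - 10)/(-35 - 4*1) = -59 - 4/(-35 - 4) = -59 - 4/(-39) = -59 - 4*(-1)/39 = -59 - 1*(-4/39) = -59 + 4/39 = -2297/39 ≈ -58.897)
137*(158 + m) = 137*(158 - 2297/39) = 137*(3865/39) = 529505/39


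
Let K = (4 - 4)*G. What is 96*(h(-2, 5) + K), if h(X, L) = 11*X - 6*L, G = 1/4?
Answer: -4992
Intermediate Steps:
G = ¼ ≈ 0.25000
h(X, L) = -6*L + 11*X
K = 0 (K = (4 - 4)*(¼) = 0*(¼) = 0)
96*(h(-2, 5) + K) = 96*((-6*5 + 11*(-2)) + 0) = 96*((-30 - 22) + 0) = 96*(-52 + 0) = 96*(-52) = -4992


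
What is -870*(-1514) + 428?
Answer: 1317608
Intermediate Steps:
-870*(-1514) + 428 = 1317180 + 428 = 1317608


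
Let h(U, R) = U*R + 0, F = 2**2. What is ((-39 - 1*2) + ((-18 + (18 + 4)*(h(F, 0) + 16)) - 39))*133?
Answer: 33782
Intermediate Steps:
F = 4
h(U, R) = R*U (h(U, R) = R*U + 0 = R*U)
((-39 - 1*2) + ((-18 + (18 + 4)*(h(F, 0) + 16)) - 39))*133 = ((-39 - 1*2) + ((-18 + (18 + 4)*(0*4 + 16)) - 39))*133 = ((-39 - 2) + ((-18 + 22*(0 + 16)) - 39))*133 = (-41 + ((-18 + 22*16) - 39))*133 = (-41 + ((-18 + 352) - 39))*133 = (-41 + (334 - 39))*133 = (-41 + 295)*133 = 254*133 = 33782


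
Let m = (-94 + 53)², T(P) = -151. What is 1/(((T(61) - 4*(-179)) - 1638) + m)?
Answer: 1/608 ≈ 0.0016447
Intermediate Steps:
m = 1681 (m = (-41)² = 1681)
1/(((T(61) - 4*(-179)) - 1638) + m) = 1/(((-151 - 4*(-179)) - 1638) + 1681) = 1/(((-151 + 716) - 1638) + 1681) = 1/((565 - 1638) + 1681) = 1/(-1073 + 1681) = 1/608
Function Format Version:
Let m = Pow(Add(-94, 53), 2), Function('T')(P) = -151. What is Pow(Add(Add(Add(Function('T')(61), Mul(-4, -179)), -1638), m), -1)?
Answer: Rational(1, 608) ≈ 0.0016447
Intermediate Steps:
m = 1681 (m = Pow(-41, 2) = 1681)
Pow(Add(Add(Add(Function('T')(61), Mul(-4, -179)), -1638), m), -1) = Pow(Add(Add(Add(-151, Mul(-4, -179)), -1638), 1681), -1) = Pow(Add(Add(Add(-151, 716), -1638), 1681), -1) = Pow(Add(Add(565, -1638), 1681), -1) = Pow(Add(-1073, 1681), -1) = Pow(608, -1) = Rational(1, 608)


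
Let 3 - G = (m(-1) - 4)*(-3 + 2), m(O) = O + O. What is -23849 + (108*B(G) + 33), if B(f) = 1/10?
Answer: -119026/5 ≈ -23805.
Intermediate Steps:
m(O) = 2*O
G = -3 (G = 3 - (2*(-1) - 4)*(-3 + 2) = 3 - (-2 - 4)*(-1) = 3 - (-6)*(-1) = 3 - 1*6 = 3 - 6 = -3)
B(f) = ⅒
-23849 + (108*B(G) + 33) = -23849 + (108*(⅒) + 33) = -23849 + (54/5 + 33) = -23849 + 219/5 = -119026/5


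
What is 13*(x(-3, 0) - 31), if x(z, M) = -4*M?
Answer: -403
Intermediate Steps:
13*(x(-3, 0) - 31) = 13*(-4*0 - 31) = 13*(0 - 31) = 13*(-31) = -403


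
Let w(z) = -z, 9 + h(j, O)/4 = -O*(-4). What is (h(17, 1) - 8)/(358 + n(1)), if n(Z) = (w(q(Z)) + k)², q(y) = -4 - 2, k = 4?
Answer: -14/229 ≈ -0.061135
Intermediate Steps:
q(y) = -6
h(j, O) = -36 + 16*O (h(j, O) = -36 + 4*(-O*(-4)) = -36 + 4*(4*O) = -36 + 16*O)
n(Z) = 100 (n(Z) = (-1*(-6) + 4)² = (6 + 4)² = 10² = 100)
(h(17, 1) - 8)/(358 + n(1)) = ((-36 + 16*1) - 8)/(358 + 100) = ((-36 + 16) - 8)/458 = (-20 - 8)*(1/458) = -28*1/458 = -14/229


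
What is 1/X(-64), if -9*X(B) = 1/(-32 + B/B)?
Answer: 279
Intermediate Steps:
X(B) = 1/279 (X(B) = -1/(9*(-32 + B/B)) = -1/(9*(-32 + 1)) = -⅑/(-31) = -⅑*(-1/31) = 1/279)
1/X(-64) = 1/(1/279) = 279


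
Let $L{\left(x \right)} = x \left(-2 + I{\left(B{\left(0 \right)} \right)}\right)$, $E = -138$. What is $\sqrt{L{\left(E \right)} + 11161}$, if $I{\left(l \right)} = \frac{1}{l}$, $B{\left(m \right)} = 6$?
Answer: $\sqrt{11414} \approx 106.84$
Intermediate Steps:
$L{\left(x \right)} = - \frac{11 x}{6}$ ($L{\left(x \right)} = x \left(-2 + \frac{1}{6}\right) = x \left(- \frac{11}{6}\right) = - \frac{11 x}{6}$)
$\sqrt{L{\left(E \right)} + 11161} = \sqrt{\left(- \frac{11}{6}\right) \left(-138\right) + 11161} = \sqrt{253 + 11161} = \sqrt{11414}$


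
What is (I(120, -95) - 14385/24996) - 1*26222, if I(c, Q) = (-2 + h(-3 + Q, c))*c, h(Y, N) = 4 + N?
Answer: -96506019/8332 ≈ -11583.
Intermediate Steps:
I(c, Q) = c*(2 + c) (I(c, Q) = (-2 + (4 + c))*c = (2 + c)*c = c*(2 + c))
(I(120, -95) - 14385/24996) - 1*26222 = (120*(2 + 120) - 14385/24996) - 1*26222 = (120*122 - 14385*1/24996) - 26222 = (14640 - 4795/8332) - 26222 = 121975685/8332 - 26222 = -96506019/8332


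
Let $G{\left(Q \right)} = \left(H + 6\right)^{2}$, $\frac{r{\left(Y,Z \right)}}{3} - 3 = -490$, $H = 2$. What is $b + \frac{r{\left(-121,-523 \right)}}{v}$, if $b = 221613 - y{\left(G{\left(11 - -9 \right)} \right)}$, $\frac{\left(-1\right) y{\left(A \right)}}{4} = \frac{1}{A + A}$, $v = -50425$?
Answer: $\frac{357594833977}{1613600} \approx 2.2161 \cdot 10^{5}$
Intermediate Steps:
$r{\left(Y,Z \right)} = -1461$ ($r{\left(Y,Z \right)} = 9 + 3 \left(-490\right) = 9 - 1470 = -1461$)
$G{\left(Q \right)} = 64$ ($G{\left(Q \right)} = \left(2 + 6\right)^{2} = 8^{2} = 64$)
$y{\left(A \right)} = - \frac{2}{A}$ ($y{\left(A \right)} = - \frac{4}{A + A} = - \frac{4}{2 A} = - 4 \frac{1}{2 A} = - \frac{2}{A}$)
$b = \frac{7091617}{32}$ ($b = 221613 - - \frac{2}{64} = 221613 - \left(-2\right) \frac{1}{64} = 221613 - - \frac{1}{32} = 221613 + \frac{1}{32} = \frac{7091617}{32} \approx 2.2161 \cdot 10^{5}$)
$b + \frac{r{\left(-121,-523 \right)}}{v} = \frac{7091617}{32} - \frac{1461}{-50425} = \frac{7091617}{32} - - \frac{1461}{50425} = \frac{7091617}{32} + \frac{1461}{50425} = \frac{357594833977}{1613600}$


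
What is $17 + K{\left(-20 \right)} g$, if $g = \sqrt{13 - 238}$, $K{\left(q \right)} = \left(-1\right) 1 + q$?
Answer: $17 - 315 i \approx 17.0 - 315.0 i$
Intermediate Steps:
$K{\left(q \right)} = -1 + q$
$g = 15 i$ ($g = \sqrt{-225} = 15 i \approx 15.0 i$)
$17 + K{\left(-20 \right)} g = 17 + \left(-1 - 20\right) 15 i = 17 - 21 \cdot 15 i = 17 - 315 i$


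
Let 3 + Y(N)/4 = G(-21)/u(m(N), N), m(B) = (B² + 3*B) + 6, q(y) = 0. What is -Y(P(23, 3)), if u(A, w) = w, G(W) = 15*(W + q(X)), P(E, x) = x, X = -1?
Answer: 432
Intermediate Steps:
m(B) = 6 + B² + 3*B
G(W) = 15*W (G(W) = 15*(W + 0) = 15*W)
Y(N) = -12 - 1260/N (Y(N) = -12 + 4*((15*(-21))/N) = -12 + 4*(-315/N) = -12 - 1260/N)
-Y(P(23, 3)) = -(-12 - 1260/3) = -(-12 - 1260*⅓) = -(-12 - 420) = -1*(-432) = 432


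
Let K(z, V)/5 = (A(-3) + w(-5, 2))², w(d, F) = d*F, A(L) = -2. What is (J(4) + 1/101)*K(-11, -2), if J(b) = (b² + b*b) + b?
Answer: 2618640/101 ≈ 25927.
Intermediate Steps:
J(b) = b + 2*b² (J(b) = (b² + b²) + b = 2*b² + b = b + 2*b²)
w(d, F) = F*d
K(z, V) = 720 (K(z, V) = 5*(-2 + 2*(-5))² = 5*(-2 - 10)² = 5*(-12)² = 5*144 = 720)
(J(4) + 1/101)*K(-11, -2) = (4*(1 + 2*4) + 1/101)*720 = (4*(1 + 8) + 1/101)*720 = (4*9 + 1/101)*720 = (36 + 1/101)*720 = (3637/101)*720 = 2618640/101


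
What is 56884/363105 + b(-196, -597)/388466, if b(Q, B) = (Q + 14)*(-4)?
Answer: 860070784/5425151805 ≈ 0.15853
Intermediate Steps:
b(Q, B) = -56 - 4*Q (b(Q, B) = (14 + Q)*(-4) = -56 - 4*Q)
56884/363105 + b(-196, -597)/388466 = 56884/363105 + (-56 - 4*(-196))/388466 = 56884*(1/363105) + (-56 + 784)*(1/388466) = 56884/363105 + 728*(1/388466) = 56884/363105 + 28/14941 = 860070784/5425151805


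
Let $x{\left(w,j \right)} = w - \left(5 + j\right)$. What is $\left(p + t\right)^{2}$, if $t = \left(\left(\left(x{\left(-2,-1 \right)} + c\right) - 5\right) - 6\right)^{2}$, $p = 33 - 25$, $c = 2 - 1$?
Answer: $69696$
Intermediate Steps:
$c = 1$
$x{\left(w,j \right)} = -5 + w - j$
$p = 8$
$t = 256$ ($t = \left(\left(\left(\left(-5 - 2 - -1\right) + 1\right) - 5\right) - 6\right)^{2} = \left(\left(\left(\left(-5 - 2 + 1\right) + 1\right) - 5\right) - 6\right)^{2} = \left(\left(\left(-6 + 1\right) - 5\right) - 6\right)^{2} = \left(\left(-5 - 5\right) - 6\right)^{2} = \left(-10 - 6\right)^{2} = \left(-16\right)^{2} = 256$)
$\left(p + t\right)^{2} = \left(8 + 256\right)^{2} = 264^{2} = 69696$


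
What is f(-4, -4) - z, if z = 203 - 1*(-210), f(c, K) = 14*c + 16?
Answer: -453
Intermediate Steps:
f(c, K) = 16 + 14*c
z = 413 (z = 203 + 210 = 413)
f(-4, -4) - z = (16 + 14*(-4)) - 1*413 = (16 - 56) - 413 = -40 - 413 = -453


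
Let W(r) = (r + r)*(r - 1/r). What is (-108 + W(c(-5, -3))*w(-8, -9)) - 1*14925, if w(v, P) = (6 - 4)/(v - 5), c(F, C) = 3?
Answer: -195461/13 ≈ -15035.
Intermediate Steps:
W(r) = 2*r*(r - 1/r) (W(r) = (2*r)*(r - 1/r) = 2*r*(r - 1/r))
w(v, P) = 2/(-5 + v)
(-108 + W(c(-5, -3))*w(-8, -9)) - 1*14925 = (-108 + (-2 + 2*3²)*(2/(-5 - 8))) - 1*14925 = (-108 + (-2 + 2*9)*(2/(-13))) - 14925 = (-108 + (-2 + 18)*(2*(-1/13))) - 14925 = (-108 + 16*(-2/13)) - 14925 = (-108 - 32/13) - 14925 = -1436/13 - 14925 = -195461/13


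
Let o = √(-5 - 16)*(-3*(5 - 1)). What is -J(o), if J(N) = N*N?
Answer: 3024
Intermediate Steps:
o = -12*I*√21 (o = √(-21)*(-3*4) = (I*√21)*(-12) = -12*I*√21 ≈ -54.991*I)
J(N) = N²
-J(o) = -(-12*I*√21)² = -1*(-3024) = 3024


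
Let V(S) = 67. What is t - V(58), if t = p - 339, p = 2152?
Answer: 1746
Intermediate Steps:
t = 1813 (t = 2152 - 339 = 1813)
t - V(58) = 1813 - 1*67 = 1813 - 67 = 1746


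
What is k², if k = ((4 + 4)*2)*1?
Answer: 256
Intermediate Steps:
k = 16 (k = (8*2)*1 = 16*1 = 16)
k² = 16² = 256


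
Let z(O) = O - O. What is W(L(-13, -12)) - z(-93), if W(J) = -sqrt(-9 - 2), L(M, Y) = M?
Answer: -I*sqrt(11) ≈ -3.3166*I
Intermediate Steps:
z(O) = 0
W(J) = -I*sqrt(11) (W(J) = -sqrt(-11) = -I*sqrt(11))
W(L(-13, -12)) - z(-93) = -I*sqrt(11) - 1*0 = -I*sqrt(11) + 0 = -I*sqrt(11)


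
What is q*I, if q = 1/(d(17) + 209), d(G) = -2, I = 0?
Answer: 0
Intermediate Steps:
q = 1/207 (q = 1/(-2 + 209) = 1/207 ≈ 0.0048309)
q*I = (1/207)*0 = 0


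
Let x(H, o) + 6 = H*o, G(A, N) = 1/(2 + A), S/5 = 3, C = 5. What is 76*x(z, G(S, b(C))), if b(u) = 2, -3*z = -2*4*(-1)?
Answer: -23864/51 ≈ -467.92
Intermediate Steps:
S = 15 (S = 5*3 = 15)
z = -8/3 (z = -(-2*4)*(-1)/3 = -(-8)*(-1)/3 = -⅓*8 = -8/3 ≈ -2.6667)
x(H, o) = -6 + H*o
76*x(z, G(S, b(C))) = 76*(-6 - 8/(3*(2 + 15))) = 76*(-6 - 8/3/17) = 76*(-6 - 8/3*1/17) = 76*(-6 - 8/51) = 76*(-314/51) = -23864/51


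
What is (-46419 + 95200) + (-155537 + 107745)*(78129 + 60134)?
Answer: -6607816515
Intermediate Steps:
(-46419 + 95200) + (-155537 + 107745)*(78129 + 60134) = 48781 - 47792*138263 = 48781 - 6607865296 = -6607816515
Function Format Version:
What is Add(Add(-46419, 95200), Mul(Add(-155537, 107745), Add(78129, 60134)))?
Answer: -6607816515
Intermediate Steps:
Add(Add(-46419, 95200), Mul(Add(-155537, 107745), Add(78129, 60134))) = Add(48781, Mul(-47792, 138263)) = Add(48781, -6607865296) = -6607816515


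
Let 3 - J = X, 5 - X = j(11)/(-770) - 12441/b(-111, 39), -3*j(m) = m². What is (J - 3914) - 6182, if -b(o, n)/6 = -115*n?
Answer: -1625844/161 ≈ -10098.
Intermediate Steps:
j(m) = -m²/3
b(o, n) = 690*n (b(o, n) = -(-690)*n = 690*n)
X = 871/161 (X = 5 - (-⅓*11²/(-770) - 12441/(690*39)) = 5 - (-⅓*121*(-1/770) - 12441/26910) = 5 - (-121/3*(-1/770) - 12441*1/26910) = 5 - (11/210 - 319/690) = 5 - 1*(-66/161) = 5 + 66/161 = 871/161 ≈ 5.4099)
J = -388/161 (J = 3 - 1*871/161 = 3 - 871/161 = -388/161 ≈ -2.4099)
(J - 3914) - 6182 = (-388/161 - 3914) - 6182 = -630542/161 - 6182 = -1625844/161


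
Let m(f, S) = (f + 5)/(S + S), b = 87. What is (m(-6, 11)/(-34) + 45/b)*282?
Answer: 1586109/10846 ≈ 146.24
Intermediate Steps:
m(f, S) = (5 + f)/(2*S) (m(f, S) = (5 + f)/((2*S)) = (5 + f)*(1/(2*S)) = (5 + f)/(2*S))
(m(-6, 11)/(-34) + 45/b)*282 = (((½)*(5 - 6)/11)/(-34) + 45/87)*282 = (((½)*(1/11)*(-1))*(-1/34) + 45*(1/87))*282 = (-1/22*(-1/34) + 15/29)*282 = (1/748 + 15/29)*282 = (11249/21692)*282 = 1586109/10846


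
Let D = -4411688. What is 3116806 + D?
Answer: -1294882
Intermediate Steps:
3116806 + D = 3116806 - 4411688 = -1294882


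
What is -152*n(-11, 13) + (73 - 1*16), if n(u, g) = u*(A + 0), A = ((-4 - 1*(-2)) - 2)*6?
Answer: -40071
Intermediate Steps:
A = -24 (A = ((-4 + 2) - 2)*6 = (-2 - 2)*6 = -4*6 = -24)
n(u, g) = -24*u (n(u, g) = u*(-24 + 0) = u*(-24) = -24*u)
-152*n(-11, 13) + (73 - 1*16) = -(-3648)*(-11) + (73 - 1*16) = -152*264 + (73 - 16) = -40128 + 57 = -40071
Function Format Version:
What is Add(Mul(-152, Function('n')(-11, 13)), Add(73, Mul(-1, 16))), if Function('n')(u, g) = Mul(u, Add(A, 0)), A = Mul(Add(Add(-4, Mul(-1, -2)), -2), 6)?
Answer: -40071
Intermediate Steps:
A = -24 (A = Mul(Add(Add(-4, 2), -2), 6) = Mul(Add(-2, -2), 6) = Mul(-4, 6) = -24)
Function('n')(u, g) = Mul(-24, u) (Function('n')(u, g) = Mul(u, Add(-24, 0)) = Mul(u, -24) = Mul(-24, u))
Add(Mul(-152, Function('n')(-11, 13)), Add(73, Mul(-1, 16))) = Add(Mul(-152, Mul(-24, -11)), Add(73, Mul(-1, 16))) = Add(Mul(-152, 264), Add(73, -16)) = Add(-40128, 57) = -40071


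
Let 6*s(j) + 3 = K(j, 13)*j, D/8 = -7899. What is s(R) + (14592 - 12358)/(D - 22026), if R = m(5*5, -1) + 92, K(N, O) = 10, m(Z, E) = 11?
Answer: 14584247/85218 ≈ 171.14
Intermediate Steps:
D = -63192 (D = 8*(-7899) = -63192)
R = 103 (R = 11 + 92 = 103)
s(j) = -½ + 5*j/3 (s(j) = -½ + (10*j)/6 = -½ + 5*j/3)
s(R) + (14592 - 12358)/(D - 22026) = (-½ + (5/3)*103) + (14592 - 12358)/(-63192 - 22026) = (-½ + 515/3) + 2234/(-85218) = 1027/6 + 2234*(-1/85218) = 1027/6 - 1117/42609 = 14584247/85218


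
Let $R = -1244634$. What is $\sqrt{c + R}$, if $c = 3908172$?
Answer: $\sqrt{2663538} \approx 1632.0$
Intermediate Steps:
$\sqrt{c + R} = \sqrt{3908172 - 1244634} = \sqrt{2663538}$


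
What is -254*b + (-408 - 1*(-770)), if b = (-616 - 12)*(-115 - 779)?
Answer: -142603366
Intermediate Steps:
b = 561432 (b = -628*(-894) = 561432)
-254*b + (-408 - 1*(-770)) = -254*561432 + (-408 - 1*(-770)) = -142603728 + (-408 + 770) = -142603728 + 362 = -142603366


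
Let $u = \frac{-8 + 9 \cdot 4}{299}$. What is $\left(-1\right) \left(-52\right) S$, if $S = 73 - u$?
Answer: $\frac{87196}{23} \approx 3791.1$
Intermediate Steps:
$u = \frac{28}{299}$ ($u = \left(-8 + 36\right) \frac{1}{299} = 28 \cdot \frac{1}{299} = \frac{28}{299} \approx 0.093645$)
$S = \frac{21799}{299}$ ($S = 73 - \frac{28}{299} = \frac{21799}{299} \approx 72.906$)
$\left(-1\right) \left(-52\right) S = \left(-1\right) \left(-52\right) \frac{21799}{299} = 52 \cdot \frac{21799}{299} = \frac{87196}{23}$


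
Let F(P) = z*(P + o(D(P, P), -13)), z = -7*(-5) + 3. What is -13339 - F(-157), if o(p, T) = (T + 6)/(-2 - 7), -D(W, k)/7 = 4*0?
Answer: -66623/9 ≈ -7402.6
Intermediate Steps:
D(W, k) = 0 (D(W, k) = -28*0 = -7*0 = 0)
o(p, T) = -2/3 - T/9 (o(p, T) = (6 + T)/(-9) = (6 + T)*(-1/9) = -2/3 - T/9)
z = 38 (z = 35 + 3 = 38)
F(P) = 266/9 + 38*P (F(P) = 38*(P + (-2/3 - 1/9*(-13))) = 38*(P + (-2/3 + 13/9)) = 38*(P + 7/9) = 38*(7/9 + P) = 266/9 + 38*P)
-13339 - F(-157) = -13339 - (266/9 + 38*(-157)) = -13339 - (266/9 - 5966) = -13339 - 1*(-53428/9) = -13339 + 53428/9 = -66623/9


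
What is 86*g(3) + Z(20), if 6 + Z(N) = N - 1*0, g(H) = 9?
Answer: 788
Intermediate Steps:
Z(N) = -6 + N (Z(N) = -6 + (N - 1*0) = -6 + (N + 0) = -6 + N)
86*g(3) + Z(20) = 86*9 + (-6 + 20) = 774 + 14 = 788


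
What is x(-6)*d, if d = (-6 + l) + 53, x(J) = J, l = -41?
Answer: -36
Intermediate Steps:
d = 6 (d = (-6 - 41) + 53 = -47 + 53 = 6)
x(-6)*d = -6*6 = -36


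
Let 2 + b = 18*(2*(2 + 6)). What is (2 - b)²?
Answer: 80656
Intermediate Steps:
b = 286 (b = -2 + 18*(2*(2 + 6)) = -2 + 18*(2*8) = -2 + 18*16 = -2 + 288 = 286)
(2 - b)² = (2 - 1*286)² = (2 - 286)² = (-284)² = 80656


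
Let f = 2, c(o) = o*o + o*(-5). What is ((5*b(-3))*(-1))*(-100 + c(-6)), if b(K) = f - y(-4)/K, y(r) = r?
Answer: 340/3 ≈ 113.33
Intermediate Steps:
c(o) = o² - 5*o
b(K) = 2 + 4/K (b(K) = 2 - (-4)/K = 2 + 4/K)
((5*b(-3))*(-1))*(-100 + c(-6)) = ((5*(2 + 4/(-3)))*(-1))*(-100 - 6*(-5 - 6)) = ((5*(2 + 4*(-⅓)))*(-1))*(-100 - 6*(-11)) = ((5*(2 - 4/3))*(-1))*(-100 + 66) = ((5*(⅔))*(-1))*(-34) = ((10/3)*(-1))*(-34) = -10/3*(-34) = 340/3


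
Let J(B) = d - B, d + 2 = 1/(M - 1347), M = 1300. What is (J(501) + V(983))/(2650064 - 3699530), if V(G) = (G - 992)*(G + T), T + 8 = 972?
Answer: 847223/49324902 ≈ 0.017176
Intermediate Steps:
T = 964 (T = -8 + 972 = 964)
V(G) = (-992 + G)*(964 + G) (V(G) = (G - 992)*(G + 964) = (-992 + G)*(964 + G))
d = -95/47 (d = -2 + 1/(1300 - 1347) = -2 + 1/(-47) = -2 - 1/47 = -95/47 ≈ -2.0213)
J(B) = -95/47 - B
(J(501) + V(983))/(2650064 - 3699530) = ((-95/47 - 1*501) + (-956288 + 983**2 - 28*983))/(2650064 - 3699530) = ((-95/47 - 501) + (-956288 + 966289 - 27524))/(-1049466) = (-23642/47 - 17523)*(-1/1049466) = -847223/47*(-1/1049466) = 847223/49324902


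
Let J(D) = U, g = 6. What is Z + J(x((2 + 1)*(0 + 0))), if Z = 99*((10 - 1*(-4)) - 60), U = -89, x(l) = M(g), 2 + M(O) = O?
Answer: -4643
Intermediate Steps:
M(O) = -2 + O
x(l) = 4 (x(l) = -2 + 6 = 4)
J(D) = -89
Z = -4554 (Z = 99*((10 + 4) - 60) = 99*(14 - 60) = 99*(-46) = -4554)
Z + J(x((2 + 1)*(0 + 0))) = -4554 - 89 = -4643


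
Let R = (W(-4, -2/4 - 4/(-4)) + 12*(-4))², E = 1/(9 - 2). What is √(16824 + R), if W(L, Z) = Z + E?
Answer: √3737073/14 ≈ 138.08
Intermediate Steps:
E = ⅐ (E = 1/7 = ⅐ ≈ 0.14286)
W(L, Z) = ⅐ + Z (W(L, Z) = Z + ⅐ = ⅐ + Z)
R = 439569/196 (R = ((⅐ + (-2/4 - 4/(-4))) + 12*(-4))² = ((⅐ + (-2*¼ - 4*(-¼))) - 48)² = ((⅐ + (-½ + 1)) - 48)² = ((⅐ + ½) - 48)² = (9/14 - 48)² = (-663/14)² = 439569/196 ≈ 2242.7)
√(16824 + R) = √(16824 + 439569/196) = √(3737073/196) = √3737073/14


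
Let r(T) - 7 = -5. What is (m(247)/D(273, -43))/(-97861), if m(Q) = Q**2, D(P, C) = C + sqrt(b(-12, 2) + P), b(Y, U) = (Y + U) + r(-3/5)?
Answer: 2623387/155011824 + 61009*sqrt(265)/155011824 ≈ 0.023331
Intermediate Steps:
r(T) = 2 (r(T) = 7 - 5 = 2)
b(Y, U) = 2 + U + Y (b(Y, U) = (Y + U) + 2 = (U + Y) + 2 = 2 + U + Y)
D(P, C) = C + sqrt(-8 + P) (D(P, C) = C + sqrt((2 + 2 - 12) + P) = C + sqrt(-8 + P))
(m(247)/D(273, -43))/(-97861) = (247**2/(-43 + sqrt(-8 + 273)))/(-97861) = (61009/(-43 + sqrt(265)))*(-1/97861) = -61009/(97861*(-43 + sqrt(265)))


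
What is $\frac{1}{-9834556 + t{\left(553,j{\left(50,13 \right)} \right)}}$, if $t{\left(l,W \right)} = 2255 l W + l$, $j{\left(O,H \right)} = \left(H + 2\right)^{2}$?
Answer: $\frac{1}{270744372} \approx 3.6935 \cdot 10^{-9}$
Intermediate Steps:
$j{\left(O,H \right)} = \left(2 + H\right)^{2}$
$t{\left(l,W \right)} = l + 2255 W l$ ($t{\left(l,W \right)} = 2255 W l + l = l + 2255 W l$)
$\frac{1}{-9834556 + t{\left(553,j{\left(50,13 \right)} \right)}} = \frac{1}{-9834556 + 553 \left(1 + 2255 \left(2 + 13\right)^{2}\right)} = \frac{1}{-9834556 + 553 \left(1 + 2255 \cdot 15^{2}\right)} = \frac{1}{-9834556 + 553 \left(1 + 2255 \cdot 225\right)} = \frac{1}{-9834556 + 553 \left(1 + 507375\right)} = \frac{1}{-9834556 + 553 \cdot 507376} = \frac{1}{-9834556 + 280578928} = \frac{1}{270744372}$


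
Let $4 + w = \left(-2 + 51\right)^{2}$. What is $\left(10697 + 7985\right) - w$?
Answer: $16285$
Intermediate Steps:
$w = 2397$ ($w = -4 + \left(-2 + 51\right)^{2} = -4 + 49^{2} = -4 + 2401 = 2397$)
$\left(10697 + 7985\right) - w = \left(10697 + 7985\right) - 2397 = 18682 - 2397 = 16285$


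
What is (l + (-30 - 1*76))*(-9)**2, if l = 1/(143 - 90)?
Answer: -454977/53 ≈ -8584.5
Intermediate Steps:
l = 1/53 ≈ 0.018868
(l + (-30 - 1*76))*(-9)**2 = (1/53 + (-30 - 1*76))*(-9)**2 = (1/53 + (-30 - 76))*81 = (1/53 - 106)*81 = -5617/53*81 = -454977/53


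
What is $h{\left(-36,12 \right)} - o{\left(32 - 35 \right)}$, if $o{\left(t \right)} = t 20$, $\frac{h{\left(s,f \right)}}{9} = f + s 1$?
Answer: $-156$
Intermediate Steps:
$h{\left(s,f \right)} = 9 f + 9 s$ ($h{\left(s,f \right)} = 9 \left(f + s 1\right) = 9 \left(f + s\right) = 9 f + 9 s$)
$o{\left(t \right)} = 20 t$
$h{\left(-36,12 \right)} - o{\left(32 - 35 \right)} = \left(9 \cdot 12 + 9 \left(-36\right)\right) - 20 \left(32 - 35\right) = \left(108 - 324\right) - 20 \left(-3\right) = -216 - -60 = -216 + 60 = -156$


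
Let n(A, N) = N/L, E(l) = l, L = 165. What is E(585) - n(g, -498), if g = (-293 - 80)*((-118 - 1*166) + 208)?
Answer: 32341/55 ≈ 588.02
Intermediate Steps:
g = 28348 (g = -373*((-118 - 166) + 208) = -373*(-284 + 208) = -373*(-76) = 28348)
n(A, N) = N/165
E(585) - n(g, -498) = 585 - (-498)/165 = 585 - 1*(-166/55) = 585 + 166/55 = 32341/55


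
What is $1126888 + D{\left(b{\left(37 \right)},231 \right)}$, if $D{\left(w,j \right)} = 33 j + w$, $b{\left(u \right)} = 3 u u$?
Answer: $1138618$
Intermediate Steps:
$b{\left(u \right)} = 3 u^{2}$
$D{\left(w,j \right)} = w + 33 j$
$1126888 + D{\left(b{\left(37 \right)},231 \right)} = 1126888 + \left(3 \cdot 37^{2} + 33 \cdot 231\right) = 1126888 + \left(3 \cdot 1369 + 7623\right) = 1126888 + \left(4107 + 7623\right) = 1126888 + 11730 = 1138618$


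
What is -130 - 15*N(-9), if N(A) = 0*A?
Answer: -130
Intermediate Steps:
N(A) = 0
-130 - 15*N(-9) = -130 - 15*0 = -130 + 0 = -130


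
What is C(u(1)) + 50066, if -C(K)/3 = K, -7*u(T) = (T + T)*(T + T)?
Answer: 350474/7 ≈ 50068.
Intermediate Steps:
u(T) = -4*T**2/7 (u(T) = -(T + T)*(T + T)/7 = -2*T*2*T/7 = -4*T**2/7)
C(K) = -3*K
C(u(1)) + 50066 = -(-12)*1**2/7 + 50066 = -(-12)/7 + 50066 = -3*(-4/7) + 50066 = 12/7 + 50066 = 350474/7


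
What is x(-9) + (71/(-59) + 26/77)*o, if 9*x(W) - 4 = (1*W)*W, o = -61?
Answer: 2545372/40887 ≈ 62.254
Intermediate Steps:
x(W) = 4/9 + W**2/9 (x(W) = 4/9 + ((1*W)*W)/9 = 4/9 + (W*W)/9 = 4/9 + W**2/9)
x(-9) + (71/(-59) + 26/77)*o = (4/9 + (1/9)*(-9)**2) + (71/(-59) + 26/77)*(-61) = (4/9 + (1/9)*81) + (71*(-1/59) + 26*(1/77))*(-61) = (4/9 + 9) + (-71/59 + 26/77)*(-61) = 85/9 - 3933/4543*(-61) = 85/9 + 239913/4543 = 2545372/40887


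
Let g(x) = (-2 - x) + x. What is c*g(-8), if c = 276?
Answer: -552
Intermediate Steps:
g(x) = -2
c*g(-8) = 276*(-2) = -552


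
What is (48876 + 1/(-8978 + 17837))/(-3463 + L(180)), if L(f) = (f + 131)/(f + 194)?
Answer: -161939189390/11471085009 ≈ -14.117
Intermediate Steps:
L(f) = (131 + f)/(194 + f)
(48876 + 1/(-8978 + 17837))/(-3463 + L(180)) = (48876 + 1/(-8978 + 17837))/(-3463 + (131 + 180)/(194 + 180)) = (48876 + 1/8859)/(-3463 + 311/374) = (48876 + 1/8859)/(-3463 + (1/374)*311) = 432992485/(8859*(-3463 + 311/374)) = 432992485/(8859*(-1294851/374)) = (432992485/8859)*(-374/1294851) = -161939189390/11471085009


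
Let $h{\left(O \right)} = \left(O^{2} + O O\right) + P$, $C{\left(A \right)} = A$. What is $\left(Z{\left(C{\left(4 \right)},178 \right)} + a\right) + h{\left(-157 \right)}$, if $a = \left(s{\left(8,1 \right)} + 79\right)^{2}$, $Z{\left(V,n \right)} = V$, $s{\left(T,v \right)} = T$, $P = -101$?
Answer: $56770$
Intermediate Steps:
$h{\left(O \right)} = -101 + 2 O^{2}$ ($h{\left(O \right)} = \left(O^{2} + O O\right) - 101 = \left(O^{2} + O^{2}\right) - 101 = 2 O^{2} - 101 = -101 + 2 O^{2}$)
$a = 7569$ ($a = \left(8 + 79\right)^{2} = 87^{2} = 7569$)
$\left(Z{\left(C{\left(4 \right)},178 \right)} + a\right) + h{\left(-157 \right)} = \left(4 + 7569\right) - \left(101 - 2 \left(-157\right)^{2}\right) = 7573 + \left(-101 + 2 \cdot 24649\right) = 7573 + \left(-101 + 49298\right) = 7573 + 49197 = 56770$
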